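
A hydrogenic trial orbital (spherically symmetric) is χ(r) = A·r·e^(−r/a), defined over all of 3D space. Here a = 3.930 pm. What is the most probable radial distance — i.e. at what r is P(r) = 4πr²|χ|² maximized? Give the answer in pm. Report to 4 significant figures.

Set d/dr [P(r) = 4πr²|χ|²] = 0 and solve for r > 0.
This gives r = 2·a.
With a = 3.930, the most probable radial distance is 7.8600 pm.

r ≈ 7.860 pm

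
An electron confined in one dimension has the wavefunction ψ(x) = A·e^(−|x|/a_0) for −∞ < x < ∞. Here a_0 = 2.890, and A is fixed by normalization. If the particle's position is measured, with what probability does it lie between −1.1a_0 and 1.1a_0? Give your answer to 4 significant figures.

P ≈ 0.8892

|ψ|² is the probability density, so P = ∫_{−1.1a_0}^{1.1a_0} |ψ|² dx.
Since A² = 1/(a_0), this is the region integral divided by the full normalization integral.
Both integrals are even about x = 0, so only the x ≥ 0 halves are needed (the factors of 2 cancel). In terms of u = x/a_0 (A² and the length scale cancel between numerator and denominator), P = [∫_{0}^{1.1} e^(-2·u) du] / [∫_{0}^{∞} e^(-2·u) du].
An antiderivative of e^(-2·u) is -e^(-2·u)/2; evaluating from 0 to 1.1 gives 1/2 - e^(-11/5)/2, while the full integral is 1/2.
Taking the ratio, P = 0.88920.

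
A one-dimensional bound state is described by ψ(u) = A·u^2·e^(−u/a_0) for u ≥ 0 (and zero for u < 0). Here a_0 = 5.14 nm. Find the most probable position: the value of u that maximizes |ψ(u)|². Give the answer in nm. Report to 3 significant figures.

Differentiate |ψ(u)|² with respect to u and set to zero.
This gives u = 2·a_0.
With a_0 = 5.14, the most probable position is 10.28 nm.

u ≈ 10.3 nm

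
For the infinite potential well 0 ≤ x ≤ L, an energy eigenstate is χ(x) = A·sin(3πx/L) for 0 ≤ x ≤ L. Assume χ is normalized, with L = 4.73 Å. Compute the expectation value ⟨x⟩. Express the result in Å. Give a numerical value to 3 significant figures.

⟨x⟩ ≈ 2.37 Å

By definition ⟨x⟩ = ∫ x |χ(x)|² dx.
Since the A² factors cancel between numerator and denominator, ⟨x⟩ = L/2.
With L = 4.73, ⟨x⟩ = 2.365.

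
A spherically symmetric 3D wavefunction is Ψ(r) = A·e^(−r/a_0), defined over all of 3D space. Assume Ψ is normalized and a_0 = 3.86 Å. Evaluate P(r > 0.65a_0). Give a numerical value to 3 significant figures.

With dV = 4πr²dr, the probability is ∫|Ψ|² dV over r > 0.65a_0.
A² is fixed by ∫₀^∞ 4πr²|Ψ|² dr = 1, i.e. A² = (π·a_0^3)^(−1).
Let u = r/a_0; then A², 4π and the length scale all cancel, so P = ∫_{0.65}^{∞} u^2·e^(-2·u) du ÷ ∫_{0}^{∞} u^2·e^(-2·u) du.
Using ∫ u^2·e^(-2·u) du = -(2·u^2 + 2·u + 1)·e^(-2·u)/4, the numerator is 629·e^(-13/10)/800 and the denominator is 1/4.
This evaluates to P = 0.8571.

P ≈ 0.857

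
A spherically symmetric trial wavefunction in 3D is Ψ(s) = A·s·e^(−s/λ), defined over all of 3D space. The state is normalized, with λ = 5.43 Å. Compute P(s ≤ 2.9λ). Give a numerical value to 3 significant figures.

Integrate the radial probability density 4πs²|Ψ|² over s ≤ 2.9λ.
Normalization gives A² = 1/(3·π·λ^5).
Let u = s/λ; then A², 4π and the length scale all cancel, so P = ∫_{0}^{2.9} u^4·e^(-2·u) du ÷ ∫_{0}^{∞} u^4·e^(-2·u) du.
With ∫ u^4·e^(-2·u) du = -(u^4/2 + u^3 + 3·u^2/2 + 3·u/2 + 3/4)·e^(-2·u) + C, the region integral is ≈ 0.51546 and the full one is 3/4.
Taking the ratio yields P = 0.6873.

P ≈ 0.687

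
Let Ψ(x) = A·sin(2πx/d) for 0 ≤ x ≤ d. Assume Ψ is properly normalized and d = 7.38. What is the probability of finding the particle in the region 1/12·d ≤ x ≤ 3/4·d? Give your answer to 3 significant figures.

P = ∫_{1/12·d}^{3/4·d} |Ψ(x)|² dx.
With A² fixed by ∫|Ψ|² = 1, i.e. A² = (d/2)^(−1), substitute and integrate.
Substituting u = x/d, A² and the length scale cancel in the ratio: P = ∫_{1/12}^{3/4} sin(2·π·u)^2 du / ∫_{0}^{1} sin(2·π·u)^2 du.
With ∫ sin(2·π·u)^2 du = u/2 - sin(4·π·u)/(8·π) + C, the region integral is √(3)/(16·π) + 1/3 and the full one is 1/2.
The result is P = √(3)/(8·π) + 2/3.

P ≈ 0.736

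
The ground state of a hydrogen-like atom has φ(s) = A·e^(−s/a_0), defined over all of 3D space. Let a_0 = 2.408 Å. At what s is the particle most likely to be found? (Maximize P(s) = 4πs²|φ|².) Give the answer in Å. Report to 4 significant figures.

s ≈ 2.408 Å

Set d/ds [P(s) = 4πs²|φ|²] = 0 and solve for s > 0.
This gives s = a_0.
With a_0 = 2.408, the most probable radial distance is 2.4080 Å.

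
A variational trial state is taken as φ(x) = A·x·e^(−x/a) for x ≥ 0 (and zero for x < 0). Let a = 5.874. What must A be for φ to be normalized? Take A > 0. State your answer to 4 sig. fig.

The normalization condition is ∫|φ|² dx = 1 from 0 to ∞.
Recall ∫₀^∞ x^m e^(−x/β) dx = m!·β^(m+1), carrying out the integral gives A² · a^3/4.
Hence A² = 1/[a^3/4].
Plugging in a = 5.874 yields A = 0.14048.

A ≈ 0.1405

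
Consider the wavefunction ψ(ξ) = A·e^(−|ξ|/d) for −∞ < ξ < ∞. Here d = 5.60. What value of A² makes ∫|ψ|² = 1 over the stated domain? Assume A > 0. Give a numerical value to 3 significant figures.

Normalization requires ∫|ψ|² dξ = 1, integrated from −∞ to ∞.
With ∫₀^∞ ξ^0 e^(−αξ) dξ = 0!/α^1, carrying out the integral gives A² · d.
Setting this equal to 1 gives A² = 1/(d).
Substituting d = 5.60 gives A² = 0.1786, so A = 0.4226.

A^2 ≈ 0.179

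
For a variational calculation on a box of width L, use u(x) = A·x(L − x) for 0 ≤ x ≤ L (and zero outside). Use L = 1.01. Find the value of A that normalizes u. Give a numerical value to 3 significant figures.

We need A² ∫|f|² dx = 1, taking the integral from 0 to L.
Expanding the polynomial and integrating term by term, carrying out the integral gives A² · L^5/30.
So A² = (L^5/30)^(−1).
Substituting L = 1.01 gives A² = 28.54, so A = 5.343.

A ≈ 5.34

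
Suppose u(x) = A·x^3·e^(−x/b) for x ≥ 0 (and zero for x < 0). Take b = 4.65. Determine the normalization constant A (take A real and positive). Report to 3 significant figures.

Normalization requires ∫|u|² dx = 1, integrated from 0 to ∞.
With u = A·x^3·e^(−x/b), the integral evaluates to A²·[45·b^7/8].
Substituting b = 4.65 gives A² = 0.000003782, so A = 0.001945.

A ≈ 0.00194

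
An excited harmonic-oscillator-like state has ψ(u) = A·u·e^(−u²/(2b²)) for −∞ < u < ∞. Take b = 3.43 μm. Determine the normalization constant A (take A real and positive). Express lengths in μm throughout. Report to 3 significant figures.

The normalization condition is ∫|ψ|² du = 1 from −∞ to ∞.
Using the Gaussian integral ∫_{−∞}^{∞} e^(−αu²) du = √(π/α), with ψ = A·u·e^(−u²/(2b²)), the integral evaluates to A²·[√(π)·b^3/2].
Setting this equal to 1 gives A² = 1/(√(π)·b^3/2).
Substituting b = 3.43 gives A² = 0.02796, so A = 0.1672.

A ≈ 0.167 μm^(-3/2)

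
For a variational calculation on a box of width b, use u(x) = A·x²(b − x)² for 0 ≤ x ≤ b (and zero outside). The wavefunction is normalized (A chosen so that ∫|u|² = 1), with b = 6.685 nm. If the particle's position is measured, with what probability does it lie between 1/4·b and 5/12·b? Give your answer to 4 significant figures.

The probability is P = ∫ |u|² dx over [1/4·b, 5/12·b].
With A² fixed by ∫|u|² = 1, i.e. A² = (b^9/630)^(−1), substitute and integrate.
Substituting t = x/b, A² and the length scale cancel in the ratio: P = ∫_{1/4}^{5/12} t^4·(1 - t)^4 dt / ∫_{0}^{1} t^4·(1 - t)^4 dt.
Using ∫ t^4·(1 - t)^4 dt = t^5·(70·t^4 - 315·t^3 + 540·t^2 - 420·t + 126)/630, the numerator is ≈ 0.000402226 and the denominator is 1/630.
Taking the ratio, P = 0.25340.

P ≈ 0.2534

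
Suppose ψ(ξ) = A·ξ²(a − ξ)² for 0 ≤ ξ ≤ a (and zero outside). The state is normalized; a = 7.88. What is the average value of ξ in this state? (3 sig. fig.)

⟨ξ⟩ ≈ 3.94

By definition ⟨ξ⟩ = ∫ ξ |ψ(ξ)|² dξ.
Since the A² factors cancel between numerator and denominator, ⟨ξ⟩ = a/2.
With a = 7.88, ⟨ξ⟩ = 3.940.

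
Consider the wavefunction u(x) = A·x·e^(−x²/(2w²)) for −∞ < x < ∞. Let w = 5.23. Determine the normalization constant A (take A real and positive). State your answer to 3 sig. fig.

A ≈ 0.0888

Require ∫ |u|² dx = 1 over the whole domain.
Carrying out the integral gives A² · √(π)·w^3/2.
Setting this equal to 1 gives A² = 1/(√(π)·w^3/2).
Plugging in w = 5.23 yields A = 0.08881.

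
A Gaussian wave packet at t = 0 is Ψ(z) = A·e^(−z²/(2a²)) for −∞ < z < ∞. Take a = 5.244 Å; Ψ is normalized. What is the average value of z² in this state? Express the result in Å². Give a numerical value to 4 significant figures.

By definition ⟨z²⟩ = ∫ z^2 |Ψ(z)|² dz.
Using the Gaussian integral ∫_{−∞}^{∞} e^(−αz²) dz = √(π/α), the ratio of the moment integral to the normalization integral gives ⟨z²⟩ = a^2/2.
With a = 5.244, ⟨z^2⟩ = 13.750.

⟨z^2⟩ ≈ 13.75 Å^2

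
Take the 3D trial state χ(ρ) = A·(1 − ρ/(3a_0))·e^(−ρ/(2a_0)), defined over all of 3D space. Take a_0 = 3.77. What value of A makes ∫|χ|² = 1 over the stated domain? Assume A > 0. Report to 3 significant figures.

A ≈ 0.0472

We need A² ∫|f|² 4πρ² dρ = 1, taking the integral from 0 to ∞.
In 3D with spherical symmetry the volume element is 4πρ² dρ.
With χ = A·(1 − ρ/(3a_0))·e^(−ρ/(2a_0)), the integral evaluates to A²·[8·π·a_0^3/3].
Hence A² = 1/[8·π·a_0^3/3].
Plugging in a_0 = 3.77 yields A = 0.04720.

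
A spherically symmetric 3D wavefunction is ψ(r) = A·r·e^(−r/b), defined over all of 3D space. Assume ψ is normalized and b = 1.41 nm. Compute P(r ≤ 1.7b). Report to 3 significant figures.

Integrate the radial probability density 4πr²|ψ|² over r ≤ 1.7b.
A² is fixed by ∫₀^∞ 4πr²|ψ|² dr = 1, i.e. A² = (3·π·b^5)^(−1).
In terms of u = r/b (A², 4π and the length scale all cancel between numerator and denominator), P = [∫_{0}^{1.7} u^4·e^(-2·u) du] / [∫_{0}^{∞} u^4·e^(-2·u) du].
With ∫ u^4·e^(-2·u) du = -(u^4/2 + u^3 + 3·u^2/2 + 3·u/2 + 3/4)·e^(-2·u) + C, the region integral is ≈ 0.19186 and the full one is 3/4.
This evaluates to P = 0.2558.

P ≈ 0.256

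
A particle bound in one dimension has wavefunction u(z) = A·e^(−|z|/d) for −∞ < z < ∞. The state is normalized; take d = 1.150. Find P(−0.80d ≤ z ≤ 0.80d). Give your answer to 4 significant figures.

P = ∫_{−0.80d}^{0.80d} |u(z)|² dz.
With A² fixed by ∫|u|² = 1, i.e. A² = (d)^(−1), substitute and integrate.
By symmetry take twice the z ≥ 0 contribution in numerator and denominator; the 2's cancel. Let t = z/d; then A² and the length scale cancel, so P = ∫_{0}^{0.80} e^(-2·t) dt ÷ ∫_{0}^{∞} e^(-2·t) dt.
An antiderivative of e^(-2·t) is -e^(-2·t)/2; evaluating from 0 to 0.80 gives 1/2 - e^(-8/5)/2, while the full integral is 1/2.
The result is P = 0.79810.

P ≈ 0.7981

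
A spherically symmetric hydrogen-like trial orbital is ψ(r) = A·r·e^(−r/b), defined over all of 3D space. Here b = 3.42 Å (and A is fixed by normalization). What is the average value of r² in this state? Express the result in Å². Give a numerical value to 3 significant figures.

By definition ⟨r²⟩ = ∫ r^2 |ψ(r)|² 4πr² dr.
Recall ∫₀^∞ r^m e^(−r/β) dr = m!·β^(m+1), evaluating both integrals, ⟨r²⟩ = 15·b^2/2.
With b = 3.42, ⟨r^2⟩ = 87.72.

⟨r^2⟩ ≈ 87.7 Å^2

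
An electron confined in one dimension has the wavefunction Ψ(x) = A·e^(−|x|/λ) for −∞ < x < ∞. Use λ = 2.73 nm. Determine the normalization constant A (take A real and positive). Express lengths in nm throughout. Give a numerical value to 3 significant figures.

Normalization requires ∫|Ψ|² dx = 1, integrated from −∞ to ∞.
∫|Ψ|² dx = A²·(λ).
With λ = 2.73: A² = 0.3663 and A = 0.6052.

A ≈ 0.605 nm^(-1/2)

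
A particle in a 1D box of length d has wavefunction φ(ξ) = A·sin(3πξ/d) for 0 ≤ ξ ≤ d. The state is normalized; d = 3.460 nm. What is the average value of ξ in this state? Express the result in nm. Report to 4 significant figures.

⟨ξ⟩ ≈ 1.730 nm

⟨ξ⟩ = ∫ ξ |φ|² dξ over the full domain.
With ∫₀^d sin²(nπξ/d) dξ = d/2, since the A² factors cancel between numerator and denominator, ⟨ξ⟩ = d/2.
Putting d = 3.460 gives 1.7300.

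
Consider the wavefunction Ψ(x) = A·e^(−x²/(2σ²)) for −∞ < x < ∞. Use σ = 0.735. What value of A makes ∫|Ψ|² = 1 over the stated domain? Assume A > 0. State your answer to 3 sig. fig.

A ≈ 0.876

We need A² ∫|f|² dx = 1, taking the integral from −∞ to ∞.
With ∫_{−∞}^{∞} x^(2m) e^(−αx²) dx = (2m−1)!!·√π / (2^m α^(m+1/2)), the integral (without the A² prefactor) comes out to √(π)·σ.
Setting this equal to 1 gives A² = 1/(√(π)·σ).
Substituting σ = 0.735 gives A² = 0.7676, so A = 0.8761.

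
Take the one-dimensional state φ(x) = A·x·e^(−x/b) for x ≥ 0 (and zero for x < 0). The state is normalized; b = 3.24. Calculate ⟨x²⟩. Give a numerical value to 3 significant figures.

⟨x^2⟩ ≈ 31.5

By definition ⟨x²⟩ = ∫ x^2 |φ(x)|² dx.
Evaluating both integrals, ⟨x²⟩ = 3·b^2.
With b = 3.24, ⟨x^2⟩ = 31.49.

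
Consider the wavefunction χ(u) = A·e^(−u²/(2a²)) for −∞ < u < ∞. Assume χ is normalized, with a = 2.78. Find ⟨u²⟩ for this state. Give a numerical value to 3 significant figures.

⟨u^2⟩ ≈ 3.86

The expectation value is the |χ|²-weighted average of u^2: ∫ u^2|χ|² du.
With ∫_{−∞}^{∞} u^(2m) e^(−αu²) du = (2m−1)!!·√π / (2^m α^(m+1/2)), since the A² factors cancel between numerator and denominator, ⟨u²⟩ = a^2/2.
Putting a = 2.78 gives 3.864.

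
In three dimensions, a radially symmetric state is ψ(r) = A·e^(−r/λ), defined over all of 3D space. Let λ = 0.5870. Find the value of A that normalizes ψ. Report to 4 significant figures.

A ≈ 1.254

The normalization condition is ∫|ψ|² 4πr² dr = 1 from 0 to ∞.
(Spherical symmetry: dV = 4πr² dr.)
∫|ψ|² 4πr² dr = A²·(π·λ^3).
So A² = (π·λ^3)^(−1).
With λ = 0.5870: A² = 1.5738 and A = 1.2545.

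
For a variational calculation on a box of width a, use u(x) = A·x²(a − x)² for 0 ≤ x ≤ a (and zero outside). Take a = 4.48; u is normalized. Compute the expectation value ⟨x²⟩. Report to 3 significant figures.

By definition ⟨x²⟩ = ∫ x^2 |u(x)|² dx.
Expanding the polynomial and integrating term by term, the ratio of the moment integral to the normalization integral gives ⟨x²⟩ = 3·a^2/11.
Putting a = 4.48 gives 5.474.

⟨x^2⟩ ≈ 5.47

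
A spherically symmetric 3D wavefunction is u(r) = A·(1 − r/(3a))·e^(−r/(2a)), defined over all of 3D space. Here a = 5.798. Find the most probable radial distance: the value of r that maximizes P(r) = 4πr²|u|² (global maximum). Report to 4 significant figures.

r ≈ 5.798

Differentiate P(r) = 4πr²|u|² with respect to r and set to zero.
This gives r = a.
With a = 5.798, the most probable radial distance is 5.7980.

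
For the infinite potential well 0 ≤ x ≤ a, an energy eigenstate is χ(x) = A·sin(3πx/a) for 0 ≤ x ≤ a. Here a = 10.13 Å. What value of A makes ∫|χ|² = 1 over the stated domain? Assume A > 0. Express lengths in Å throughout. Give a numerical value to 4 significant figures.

A ≈ 0.4443 Å^(-1/2)

The normalization condition is ∫|χ|² dx = 1 from 0 to a.
Carrying out the integral gives A² · a/2.
With a = 10.13: A² = 0.19743 and A = 0.44433.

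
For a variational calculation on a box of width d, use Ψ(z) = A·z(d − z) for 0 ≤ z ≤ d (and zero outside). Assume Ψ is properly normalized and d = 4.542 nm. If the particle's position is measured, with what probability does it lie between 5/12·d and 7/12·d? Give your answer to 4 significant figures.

P = ∫_{5/12·d}^{7/12·d} |Ψ(z)|² dz.
Since A² = 1/(d^5/30), this is the region integral divided by the full normalization integral.
In terms of u = z/d (A² and the length scale cancel between numerator and denominator), P = [∫_{5/12}^{7/12} u^2·(1 - u)^2 du] / [∫_{0}^{1} u^2·(1 - u)^2 du].
With ∫ u^2·(1 - u)^2 du = u^3·(6·u^2 - 15·u + 10)/30 + C, the region integral is ≈ 0.0102254 and the full one is 1/30.
This works out to P = 0.30676.

P ≈ 0.3068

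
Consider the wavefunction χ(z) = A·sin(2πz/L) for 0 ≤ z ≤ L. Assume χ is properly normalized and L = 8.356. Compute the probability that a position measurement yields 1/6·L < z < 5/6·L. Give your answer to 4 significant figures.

P = ∫_{1/6·L}^{5/6·L} |χ(z)|² dz.
Since A² = 1/(L/2), this is the region integral divided by the full normalization integral.
In terms of u = z/L (A² and the length scale cancel between numerator and denominator), P = [∫_{1/6}^{5/6} sin(2·π·u)^2 du] / [∫_{0}^{1} sin(2·π·u)^2 du].
An antiderivative of sin(2·π·u)^2 is u/2 - sin(4·π·u)/(8·π); evaluating from 1/6 to 5/6 gives √(3)/(8·π) + 1/3, while the full integral is 1/2.
Taking the ratio, P = √(3)/(4·π) + 2/3.

P ≈ 0.8045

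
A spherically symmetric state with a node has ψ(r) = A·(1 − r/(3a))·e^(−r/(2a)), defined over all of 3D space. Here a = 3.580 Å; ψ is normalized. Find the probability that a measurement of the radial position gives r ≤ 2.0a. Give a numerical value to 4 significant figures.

With dV = 4πr²dr, the probability is ∫|ψ|² dV over r ≤ 2.0a.
A² is fixed by ∫₀^∞ 4πr²|ψ|² dr = 1, i.e. A² = (8·π·a^3/3)^(−1).
Substituting u = r/a, A², 4π and the length scale all cancel in the ratio: P = ∫_{0}^{2.0} u^2·(1 - u/3)^2·e^(-u) du / ∫_{0}^{∞} u^2·(1 - u/3)^2·e^(-u) du.
With ∫ u^2·(1 - u/3)^2·e^(-u) du = (-u^4 + 2·u^3 - 3·u^2 - 6·u - 6)·e^(-u)/9 + C, the region integral is 2/3 - 10·e^(-2)/3 and the full one is 2/3.
This evaluates to P = 0.32332.

P ≈ 0.3233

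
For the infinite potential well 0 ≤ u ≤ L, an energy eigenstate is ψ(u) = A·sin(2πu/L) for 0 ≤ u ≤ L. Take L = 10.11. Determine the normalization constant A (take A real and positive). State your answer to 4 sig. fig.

A ≈ 0.4448

Require ∫ |ψ|² du = 1 over the whole domain.
With ∫₀^L sin²(nπu/L) du = L/2, ∫|ψ|² du = A²·(L/2).
Setting this equal to 1 gives A² = 1/(L/2).
With L = 10.11: A² = 0.19782 and A = 0.44477.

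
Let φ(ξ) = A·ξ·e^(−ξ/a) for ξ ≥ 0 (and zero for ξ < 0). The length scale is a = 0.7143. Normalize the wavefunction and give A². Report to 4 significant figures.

Normalization requires ∫|φ|² dξ = 1, integrated from 0 to ∞.
With ∫₀^∞ ξ^2 e^(−αξ) dξ = 2!/α^3, carrying out the integral gives A² · a^3/4.
With a = 0.7143: A² = 10.975 and A = 3.3129.

A^2 ≈ 10.98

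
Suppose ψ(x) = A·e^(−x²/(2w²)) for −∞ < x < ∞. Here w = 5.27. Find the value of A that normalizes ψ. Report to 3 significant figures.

Normalization requires ∫|ψ|² dx = 1, integrated from −∞ to ∞.
Using the Gaussian integral ∫_{−∞}^{∞} e^(−αx²) dx = √(π/α), the integral (without the A² prefactor) comes out to √(π)·w.
So A² = (√(π)·w)^(−1).
Substituting w = 5.27 gives A² = 0.1071, so A = 0.3272.

A ≈ 0.327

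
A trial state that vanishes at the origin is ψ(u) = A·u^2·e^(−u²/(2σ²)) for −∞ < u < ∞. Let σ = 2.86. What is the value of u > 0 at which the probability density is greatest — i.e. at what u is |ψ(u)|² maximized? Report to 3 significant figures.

u ≈ 4.04

Set d/du [|ψ(u)|²] = 0 and solve for u > 0.
Solving yields u = √(2)·σ.
With σ = 2.86, the value of u > 0 at which the probability density is greatest is 4.045.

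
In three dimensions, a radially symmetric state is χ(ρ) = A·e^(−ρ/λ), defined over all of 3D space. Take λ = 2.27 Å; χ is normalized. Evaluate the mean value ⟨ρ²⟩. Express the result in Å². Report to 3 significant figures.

⟨ρ²⟩ = ∫ ρ^2 |χ|² 4πρ² dρ over the full domain.
Using ∫₀^∞ ρⁿ e^(−αρ) dρ = n!/αⁿ⁺¹, since the A² factors cancel between numerator and denominator, ⟨ρ²⟩ = 3·λ^2.
With λ = 2.27, ⟨ρ^2⟩ = 15.46.

⟨ρ^2⟩ ≈ 15.5 Å^2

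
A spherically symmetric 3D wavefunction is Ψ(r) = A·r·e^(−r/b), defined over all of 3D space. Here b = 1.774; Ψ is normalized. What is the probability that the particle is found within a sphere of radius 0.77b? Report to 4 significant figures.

P = ∫ |Ψ|² 4πr² dr over r ≤ 0.77b.
Normalization gives A² = 1/(3·π·b^5).
Let u = r/b; then A², 4π and the length scale all cancel, so P = ∫_{0}^{0.77} u^4·e^(-2·u) du ÷ ∫_{0}^{∞} u^4·e^(-2·u) du.
An antiderivative of u^4·e^(-2·u) is -(u^4/2 + u^3 + 3·u^2/2 + 3·u/2 + 3/4)·e^(-2·u); evaluating from 0 to 0.77 gives ≈ 0.0153914, while the full integral is 3/4.
This evaluates to P = 0.020522.

P ≈ 0.02052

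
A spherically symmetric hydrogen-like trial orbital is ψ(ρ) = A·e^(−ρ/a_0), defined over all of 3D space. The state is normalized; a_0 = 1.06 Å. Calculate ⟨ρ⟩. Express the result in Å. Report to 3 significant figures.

By definition ⟨ρ⟩ = ∫ ρ |ψ(ρ)|² 4πρ² dρ.
Recall ∫₀^∞ ρ^m e^(−ρ/β) dρ = m!·β^(m+1), evaluating both integrals, ⟨ρ⟩ = 3·a_0/2.
Putting a_0 = 1.06 gives 1.590.

⟨ρ⟩ ≈ 1.59 Å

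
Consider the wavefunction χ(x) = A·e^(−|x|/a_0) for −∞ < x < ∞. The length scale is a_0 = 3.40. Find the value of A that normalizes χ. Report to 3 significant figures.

Normalization requires ∫|χ|² dx = 1, integrated from −∞ to ∞.
Using ∫₀^∞ xⁿ e^(−αx) dx = n!/αⁿ⁺¹, with χ = A·e^(−|x|/a_0), the integral evaluates to A²·[a_0].
Setting this equal to 1 gives A² = 1/(a_0).
Substituting a_0 = 3.40 gives A² = 0.2941, so A = 0.5423.

A ≈ 0.542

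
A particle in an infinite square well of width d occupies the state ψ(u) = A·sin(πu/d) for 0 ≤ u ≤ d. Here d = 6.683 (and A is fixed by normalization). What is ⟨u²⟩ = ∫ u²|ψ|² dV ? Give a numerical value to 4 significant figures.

By definition ⟨u²⟩ = ∫ u^2 |ψ(u)|² du.
Evaluating both integrals, ⟨u²⟩ = -d^2/(2·π^2) + d^2/3.
With d = 6.683, ⟨u^2⟩ = 12.625.

⟨u^2⟩ ≈ 12.62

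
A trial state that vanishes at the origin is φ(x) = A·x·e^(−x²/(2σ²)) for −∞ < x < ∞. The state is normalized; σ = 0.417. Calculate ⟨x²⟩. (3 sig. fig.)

⟨x^2⟩ ≈ 0.261

The expectation value is the |φ|²-weighted average of x^2: ∫ x^2|φ|² dx.
Differentiating ∫e^(−αx²) dx = √(π/α) under α to get the higher moments, the ratio of the moment integral to the normalization integral gives ⟨x²⟩ = 3·σ^2/2.
Putting σ = 0.417 gives 0.2608.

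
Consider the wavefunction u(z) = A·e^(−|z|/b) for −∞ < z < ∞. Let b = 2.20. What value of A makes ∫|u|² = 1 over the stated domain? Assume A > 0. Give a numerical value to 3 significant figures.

Normalization requires ∫|u|² dz = 1, integrated from −∞ to ∞.
∫|u|² dz = A²·(b).
Setting this equal to 1 gives A² = 1/(b).
Plugging in b = 2.20 yields A = 0.6742.

A ≈ 0.674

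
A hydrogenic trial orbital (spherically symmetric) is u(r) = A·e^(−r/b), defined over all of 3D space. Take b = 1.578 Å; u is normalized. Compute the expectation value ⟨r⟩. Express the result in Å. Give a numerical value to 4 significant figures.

By definition ⟨r⟩ = ∫ r |u(r)|² 4πr² dr.
Recall ∫₀^∞ r^m e^(−r/β) dr = m!·β^(m+1), the ratio of the moment integral to the normalization integral gives ⟨r⟩ = 3·b/2.
Putting b = 1.578 gives 2.3670.

⟨r⟩ ≈ 2.367 Å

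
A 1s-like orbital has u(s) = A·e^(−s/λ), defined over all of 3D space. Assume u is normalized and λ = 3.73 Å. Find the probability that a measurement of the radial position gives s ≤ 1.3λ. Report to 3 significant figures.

With dV = 4πs²ds, the probability is ∫|u|² dV over s ≤ 1.3λ.
A² is fixed by ∫₀^∞ 4πs²|u|² ds = 1, i.e. A² = (π·λ^3)^(−1).
Let t = s/λ; then A², 4π and the length scale all cancel, so P = ∫_{0}^{1.3} t^2·e^(-2·t) dt ÷ ∫_{0}^{∞} t^2·e^(-2·t) dt.
With ∫ t^2·e^(-2·t) dt = -(2·t^2 + 2·t + 1)·e^(-2·t)/4 + C, the region integral is 1/4 - 349·e^(-13/5)/200 and the full one is 1/4.
Taking the ratio yields P = 0.4816.

P ≈ 0.482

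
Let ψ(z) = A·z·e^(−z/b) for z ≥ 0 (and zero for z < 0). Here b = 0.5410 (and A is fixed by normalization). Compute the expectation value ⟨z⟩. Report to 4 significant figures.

⟨z⟩ ≈ 0.8115

The expectation value is the |ψ|²-weighted average of z: ∫ z|ψ|² dz.
Since the A² factors cancel between numerator and denominator, ⟨z⟩ = 3·b/2.
With b = 0.5410, ⟨z⟩ = 0.81150.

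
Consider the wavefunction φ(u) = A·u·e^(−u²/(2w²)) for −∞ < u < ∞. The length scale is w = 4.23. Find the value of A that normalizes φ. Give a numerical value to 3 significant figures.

We need A² ∫|f|² du = 1, taking the integral from −∞ to ∞.
The integral (without the A² prefactor) comes out to √(π)·w^3/2.
So A² = (√(π)·w^3/2)^(−1).
With w = 4.23: A² = 0.01491 and A = 0.1221.

A ≈ 0.122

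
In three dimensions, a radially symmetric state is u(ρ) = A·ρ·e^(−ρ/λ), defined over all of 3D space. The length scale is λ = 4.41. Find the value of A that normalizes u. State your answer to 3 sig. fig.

Require ∫ |u|² 4πρ² dρ = 1 over the whole domain.
In 3D with spherical symmetry the volume element is 4πρ² dρ.
∫|u|² 4πρ² dρ = A²·(3·π·λ^5).
Setting this equal to 1 gives A² = 1/(3·π·λ^5).
Plugging in λ = 4.41 yields A = 0.007976.

A ≈ 0.00798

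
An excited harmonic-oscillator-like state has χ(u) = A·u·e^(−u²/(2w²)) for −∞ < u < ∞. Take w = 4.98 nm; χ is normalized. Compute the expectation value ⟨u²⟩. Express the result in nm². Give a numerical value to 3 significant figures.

⟨u^2⟩ ≈ 37.2 nm^2

The expectation value is the |χ|²-weighted average of u^2: ∫ u^2|χ|² du.
With ∫_{−∞}^{∞} u^(2m) e^(−αu²) du = (2m−1)!!·√π / (2^m α^(m+1/2)), evaluating both integrals, ⟨u²⟩ = 3·w^2/2.
Putting w = 4.98 gives 37.20.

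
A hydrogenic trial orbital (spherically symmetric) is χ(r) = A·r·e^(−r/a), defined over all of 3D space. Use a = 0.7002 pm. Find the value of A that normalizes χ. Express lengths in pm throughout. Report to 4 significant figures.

Require ∫ |χ|² 4πr² dr = 1 over the whole domain.
The angular integral contributes 4π, leaving ∫₀^∞ r²|χ|² dr.
Carrying out the integral gives A² · 3·π·a^5.
Setting this equal to 1 gives A² = 1/(3·π·a^5).
Plugging in a = 0.7002 yields A = 0.79398.

A ≈ 0.7940 pm^(-5/2)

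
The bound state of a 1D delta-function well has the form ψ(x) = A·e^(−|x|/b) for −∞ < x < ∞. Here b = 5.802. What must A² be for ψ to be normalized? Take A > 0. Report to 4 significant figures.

We need A² ∫|f|² dx = 1, taking the integral from −∞ to ∞.
With ψ = A·e^(−|x|/b), the integral evaluates to A²·[b].
Hence A² = 1/[b].
Plugging in b = 5.802 yields A = 0.41516.

A^2 ≈ 0.1724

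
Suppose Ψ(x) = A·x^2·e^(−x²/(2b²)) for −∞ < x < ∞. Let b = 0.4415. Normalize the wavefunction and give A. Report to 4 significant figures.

Normalization requires ∫|Ψ|² dx = 1, integrated from −∞ to ∞.
With Ψ = A·x^2·e^(−x²/(2b²)), the integral evaluates to A²·[3·√(π)·b^5/4].
Substituting b = 0.4415 gives A² = 44.845, so A = 6.6966.

A ≈ 6.697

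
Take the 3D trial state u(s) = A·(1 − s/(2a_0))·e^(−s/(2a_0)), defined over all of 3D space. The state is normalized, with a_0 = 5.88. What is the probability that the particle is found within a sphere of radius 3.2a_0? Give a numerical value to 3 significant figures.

With dV = 4πs²ds, the probability is ∫|u|² dV over s ≤ 3.2a_0.
Normalization gives A² = 1/(8·π·a_0^3).
Substituting t = s/a_0, A², 4π and the length scale all cancel in the ratio: P = ∫_{0}^{3.2} t^2·(1 - t/2)^2·e^(-t) dt / ∫_{0}^{∞} t^2·(1 - t/2)^2·e^(-t) dt.
An antiderivative of t^2·(1 - t/2)^2·e^(-t) is -(t^4/4 + t^2 + 2·t + 2)·e^(-t); evaluating from 0 to 3.2 gives ≈ 0.17164, while the full integral is 2.
The region integral divided by the full integral gives P = 0.08582.

P ≈ 0.0858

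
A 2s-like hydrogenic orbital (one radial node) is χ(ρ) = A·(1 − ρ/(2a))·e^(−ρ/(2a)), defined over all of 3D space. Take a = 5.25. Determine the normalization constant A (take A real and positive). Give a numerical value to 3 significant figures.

A ≈ 0.0166

Require ∫ |χ|² 4πρ² dρ = 1 over the whole domain.
The angular integral contributes 4π, leaving ∫₀^∞ ρ²|χ|² dρ.
Recall ∫₀^∞ ρ^m e^(−ρ/β) dρ = m!·β^(m+1), carrying out the integral gives A² · 8·π·a^3.
Substituting a = 5.25 gives A² = 0.0002750, so A = 0.01658.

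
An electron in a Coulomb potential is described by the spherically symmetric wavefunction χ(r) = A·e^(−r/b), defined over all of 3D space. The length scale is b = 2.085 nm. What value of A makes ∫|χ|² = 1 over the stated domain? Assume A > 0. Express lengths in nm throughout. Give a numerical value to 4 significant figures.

A ≈ 0.1874 nm^(-3/2)

The normalization condition is ∫|χ|² 4πr² dr = 1 from 0 to ∞.
In 3D with spherical symmetry the volume element is 4πr² dr.
∫|χ|² 4πr² dr = A²·(π·b^3).
So A² = (π·b^3)^(−1).
With b = 2.085: A² = 0.035118 and A = 0.18740.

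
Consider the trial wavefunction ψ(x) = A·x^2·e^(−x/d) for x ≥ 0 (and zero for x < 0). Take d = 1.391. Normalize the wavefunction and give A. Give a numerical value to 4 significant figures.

Normalization requires ∫|ψ|² dx = 1, integrated from 0 to ∞.
Using ∫₀^∞ xⁿ e^(−αx) dx = n!/αⁿ⁺¹, the integral (without the A² prefactor) comes out to 3·d^5/4.
So A² = (3·d^5/4)^(−1).
Substituting d = 1.391 gives A² = 0.25604, so A = 0.50600.

A ≈ 0.5060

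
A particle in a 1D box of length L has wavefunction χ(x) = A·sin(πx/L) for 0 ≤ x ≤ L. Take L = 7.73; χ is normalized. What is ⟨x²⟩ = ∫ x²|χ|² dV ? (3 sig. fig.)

⟨x^2⟩ ≈ 16.9

The expectation value is the |χ|²-weighted average of x^2: ∫ x^2|χ|² dx.
Using sin²θ = (1 − cos 2θ)/2, since the A² factors cancel between numerator and denominator, ⟨x²⟩ = -L^2/(2·π^2) + L^2/3.
With L = 7.73, ⟨x^2⟩ = 16.89.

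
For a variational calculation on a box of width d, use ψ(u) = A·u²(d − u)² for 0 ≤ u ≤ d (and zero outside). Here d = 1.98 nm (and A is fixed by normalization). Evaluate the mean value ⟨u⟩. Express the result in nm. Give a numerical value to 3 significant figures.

By definition ⟨u⟩ = ∫ u |ψ(u)|² du.
Expanding the polynomial and integrating term by term, evaluating both integrals, ⟨u⟩ = d/2.
With d = 1.98, ⟨u⟩ = 0.9900.

⟨u⟩ ≈ 0.990 nm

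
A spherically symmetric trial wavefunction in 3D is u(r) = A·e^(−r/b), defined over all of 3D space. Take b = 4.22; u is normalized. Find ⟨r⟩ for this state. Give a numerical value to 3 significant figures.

⟨r⟩ ≈ 6.33

The expectation value is the |u|²-weighted average of r: ∫ r|u|² 4πr² dr.
Recall ∫₀^∞ r^m e^(−r/β) dr = m!·β^(m+1), since the A² factors cancel between numerator and denominator, ⟨r⟩ = 3·b/2.
With b = 4.22, ⟨r⟩ = 6.330.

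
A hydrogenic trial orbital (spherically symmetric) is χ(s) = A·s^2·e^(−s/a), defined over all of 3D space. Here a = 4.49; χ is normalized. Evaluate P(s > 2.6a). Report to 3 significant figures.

With dV = 4πs²ds, the probability is ∫|χ|² dV over s > 2.6a.
The full normalization integral is A²·[45·π·a^7/2] = 1, fixing A².
In terms of u = s/a (A², 4π and the length scale all cancel between numerator and denominator), P = [∫_{2.6}^{∞} u^6·e^(-2·u) du] / [∫_{0}^{∞} u^6·e^(-2·u) du].
An antiderivative of u^6·e^(-2·u) is -(4·u^6 + 12·u^5 + 30·u^4 + 60·u^3 + 90·u^2 + 90·u + 45)·e^(-2·u)/8; evaluating from 2.6 to ∞ gives ≈ 4.1197, while the full integral is 45/8.
The region integral divided by the full integral gives P = 0.7324.

P ≈ 0.732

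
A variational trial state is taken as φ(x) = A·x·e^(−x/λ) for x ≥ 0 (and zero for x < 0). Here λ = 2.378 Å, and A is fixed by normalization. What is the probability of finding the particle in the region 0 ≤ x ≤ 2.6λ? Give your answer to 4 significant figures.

|φ|² is the probability density, so P = ∫_{0}^{2.6λ} |φ|² dx.
Since A² = 1/(λ^3/4), this is the region integral divided by the full normalization integral.
Substituting u = x/λ, A² and the length scale cancel in the ratio: P = ∫_{0}^{2.6} u^2·e^(-2·u) du / ∫_{0}^{∞} u^2·e^(-2·u) du.
Using ∫ u^2·e^(-2·u) du = -(2·u^2 + 2·u + 1)·e^(-2·u)/4, the numerator is 1/4 - 493·e^(-26/5)/100 and the denominator is 1/4.
The result is P = 0.89121.

P ≈ 0.8912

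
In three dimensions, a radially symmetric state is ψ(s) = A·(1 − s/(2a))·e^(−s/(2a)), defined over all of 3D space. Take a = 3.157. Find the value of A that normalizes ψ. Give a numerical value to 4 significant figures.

The normalization condition is ∫|ψ|² 4πs² ds = 1 from 0 to ∞.
With ∫₀^∞ s^4 e^(−αs) ds = 4!/α^5, with ψ = A·(1 − s/(2a))·e^(−s/(2a)), the integral evaluates to A²·[8·π·a^3].
Setting this equal to 1 gives A² = 1/(8·π·a^3).
Plugging in a = 3.157 yields A = 0.035561.

A ≈ 0.03556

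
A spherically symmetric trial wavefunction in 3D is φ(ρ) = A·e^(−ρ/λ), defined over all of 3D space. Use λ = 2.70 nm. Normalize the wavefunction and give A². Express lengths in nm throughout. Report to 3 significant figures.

Require ∫ |φ|² 4πρ² dρ = 1 over the whole domain.
With φ = A·e^(−ρ/λ), the integral evaluates to A²·[π·λ^3].
Setting this equal to 1 gives A² = 1/(π·λ^3).
Substituting λ = 2.70 gives A² = 0.01617, so A = 0.1272.

A^2 ≈ 0.0162 nm^(-3)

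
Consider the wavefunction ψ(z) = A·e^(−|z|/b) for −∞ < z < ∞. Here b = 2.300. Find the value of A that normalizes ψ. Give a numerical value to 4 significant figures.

Normalization requires ∫|ψ|² dz = 1, integrated from −∞ to ∞.
The integral (without the A² prefactor) comes out to b.
With b = 2.300: A² = 0.43478 and A = 0.65938.

A ≈ 0.6594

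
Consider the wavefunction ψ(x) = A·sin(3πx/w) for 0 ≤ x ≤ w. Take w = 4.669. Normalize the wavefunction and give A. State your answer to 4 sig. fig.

A ≈ 0.6545

Normalization requires ∫|ψ|² dx = 1, integrated from 0 to w.
Using sin²θ = (1 − cos 2θ)/2, the integral (without the A² prefactor) comes out to w/2.
So A² = (w/2)^(−1).
Plugging in w = 4.669 yields A = 0.65449.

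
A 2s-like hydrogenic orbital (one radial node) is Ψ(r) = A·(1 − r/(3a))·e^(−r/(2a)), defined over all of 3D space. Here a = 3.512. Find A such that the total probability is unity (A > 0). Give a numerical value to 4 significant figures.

A ≈ 0.05249

We need A² ∫|f|² 4πr² dr = 1, taking the integral from 0 to ∞.
With ∫₀^∞ r^4 e^(−αr) dr = 4!/α^5, with Ψ = A·(1 − r/(3a))·e^(−r/(2a)), the integral evaluates to A²·[8·π·a^3/3].
So A² = (8·π·a^3/3)^(−1).
Substituting a = 3.512 gives A² = 0.0027556, so A = 0.052494.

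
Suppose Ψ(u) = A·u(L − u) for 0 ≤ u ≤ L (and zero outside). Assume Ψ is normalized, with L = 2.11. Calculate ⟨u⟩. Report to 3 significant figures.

⟨u⟩ ≈ 1.06

The expectation value is the |Ψ|²-weighted average of u: ∫ u|Ψ|² du.
Expanding the polynomial and integrating term by term, evaluating both integrals, ⟨u⟩ = L/2.
With L = 2.11, ⟨u⟩ = 1.055.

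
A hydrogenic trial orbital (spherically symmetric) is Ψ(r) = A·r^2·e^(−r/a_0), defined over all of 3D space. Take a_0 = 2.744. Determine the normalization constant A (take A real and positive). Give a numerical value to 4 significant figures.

We need A² ∫|f|² 4πr² dr = 1, taking the integral from 0 to ∞.
The angular integral contributes 4π, leaving ∫₀^∞ r²|Ψ|² dr.
Recall ∫₀^∞ r^m e^(−r/β) dr = m!·β^(m+1), ∫|Ψ|² 4πr² dr = A²·(45·π·a_0^7/2).
Hence A² = 1/[45·π·a_0^7/2].
Substituting a_0 = 2.744 gives A² = 0.000012078, so A = 0.0034753.

A ≈ 0.003475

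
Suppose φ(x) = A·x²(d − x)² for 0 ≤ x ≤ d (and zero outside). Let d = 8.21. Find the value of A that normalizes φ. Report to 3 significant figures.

A ≈ 0.00193

We need A² ∫|f|² dx = 1, taking the integral from 0 to d.
Expanding the polynomial and integrating term by term, with φ = A·x²(d − x)², the integral evaluates to A²·[d^9/630].
Plugging in d = 8.21 yields A = 0.001928.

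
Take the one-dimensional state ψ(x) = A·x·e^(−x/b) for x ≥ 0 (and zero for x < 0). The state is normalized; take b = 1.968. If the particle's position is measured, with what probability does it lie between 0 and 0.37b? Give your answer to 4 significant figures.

P = ∫_{0}^{0.37b} |ψ(x)|² dx.
The normalization integral ∫|ψ|²dx over the whole domain equals b^3/4·A², and A² cancels in the ratio.
Substituting u = x/b, A² and the length scale cancel in the ratio: P = ∫_{0}^{0.37} u^2·e^(-2·u) du / ∫_{0}^{∞} u^2·e^(-2·u) du.
With ∫ u^2·e^(-2·u) du = -(2·u^2 + 2·u + 1)·e^(-2·u)/4 + C, the region integral is ≈ 0.00979700 and the full one is 1/4.
The result is P = 0.039188.

P ≈ 0.03919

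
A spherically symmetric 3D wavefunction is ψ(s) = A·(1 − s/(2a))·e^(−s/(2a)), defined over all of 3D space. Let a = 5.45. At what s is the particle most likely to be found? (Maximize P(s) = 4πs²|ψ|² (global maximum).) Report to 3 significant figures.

Differentiate P(s) = 4πs²|ψ|² with respect to s and set to zero.
This gives s = a·(√(5) + 3).
With a = 5.45, the most probable radial distance is 28.54.

s ≈ 28.5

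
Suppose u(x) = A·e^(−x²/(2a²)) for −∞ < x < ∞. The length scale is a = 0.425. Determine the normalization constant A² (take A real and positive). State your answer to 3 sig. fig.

A^2 ≈ 1.33

We need A² ∫|f|² dx = 1, taking the integral from −∞ to ∞.
Differentiating ∫e^(−αx²) dx = √(π/α) under α to get the higher moments, carrying out the integral gives A² · √(π)·a.
Hence A² = 1/[√(π)·a].
Substituting a = 0.425 gives A² = 1.328, so A = 1.152.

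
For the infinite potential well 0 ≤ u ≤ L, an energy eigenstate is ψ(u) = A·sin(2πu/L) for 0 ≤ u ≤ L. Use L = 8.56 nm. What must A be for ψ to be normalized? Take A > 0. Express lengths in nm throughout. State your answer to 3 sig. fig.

The normalization condition is ∫|ψ|² du = 1 from 0 to L.
Carrying out the integral gives A² · L/2.
So A² = (L/2)^(−1).
Substituting L = 8.56 gives A² = 0.2336, so A = 0.4834.

A ≈ 0.483 nm^(-1/2)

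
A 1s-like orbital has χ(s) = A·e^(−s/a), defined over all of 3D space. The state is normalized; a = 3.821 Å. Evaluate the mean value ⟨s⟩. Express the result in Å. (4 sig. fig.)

⟨s⟩ ≈ 5.732 Å

The expectation value is the |χ|²-weighted average of s: ∫ s|χ|² 4πs² ds.
Using ∫₀^∞ sⁿ e^(−αs) ds = n!/αⁿ⁺¹, the ratio of the moment integral to the normalization integral gives ⟨s⟩ = 3·a/2.
With a = 3.821, ⟨s⟩ = 5.7315.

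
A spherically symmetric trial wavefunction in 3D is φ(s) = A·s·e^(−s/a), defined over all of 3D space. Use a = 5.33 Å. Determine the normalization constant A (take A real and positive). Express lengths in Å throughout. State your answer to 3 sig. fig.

A ≈ 0.00497 Å^(-5/2)

We need A² ∫|f|² 4πs² ds = 1, taking the integral from 0 to ∞.
∫|φ|² 4πs² ds = A²·(3·π·a^5).
So A² = (3·π·a^5)^(−1).
With a = 5.33: A² = 0.00002467 and A = 0.004966.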